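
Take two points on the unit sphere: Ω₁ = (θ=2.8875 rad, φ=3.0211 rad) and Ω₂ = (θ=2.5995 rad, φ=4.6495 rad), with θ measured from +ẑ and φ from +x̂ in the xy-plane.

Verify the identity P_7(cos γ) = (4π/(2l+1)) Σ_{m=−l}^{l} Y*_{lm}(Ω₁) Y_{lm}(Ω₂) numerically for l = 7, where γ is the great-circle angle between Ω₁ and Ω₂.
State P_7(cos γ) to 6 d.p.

Term-by-term m-sum for l=7 (normalisation 4π/15 = 0.837758):
  m=-7: (-0.000021, 0.000024) × (0.002073, -0.004402) = (0.000000, 0.000000)  (running Σ = (0.000000, 0.000000))
  m=-6: (-0.000343, 0.000302) × (0.028101, 0.011137) = (-0.000013, 0.000005)  (running Σ = (-0.000013, 0.000005))
  m=-5: (-0.003392, 0.002333) × (-0.035427, 0.108928) = (-0.000134, -0.000452)  (running Σ = (-0.000147, -0.000447))
  m=-4: (-0.023063, 0.012065) × (-0.282118, -0.072504) = (0.007381, -0.001732)  (running Σ = (0.007235, -0.002179))
  m=-3: (-0.109579, 0.041431) × (0.089965, -0.471172) = (0.009663, 0.055358)  (running Σ = (0.016897, 0.053179))
  m=-2: (-0.347989, 0.085522) × (0.399379, 0.050500) = (-0.143298, 0.016582)  (running Σ = (-0.126401, 0.069762))
  m=-1: (-0.633714, 0.076730) × (0.006143, -0.097555) = (0.003592, 0.062293)  (running Σ = (-0.122809, 0.132055))
  m=0: (-0.305027, -0.000000) × (0.438681, 0.000000) = (-0.133809, -0.000000)  (running Σ = (-0.256618, 0.132055))
  m=1: (0.633714, 0.076730) × (-0.006143, -0.097555) = (0.003592, -0.062293)  (running Σ = (-0.253026, 0.069762))
  m=2: (-0.347989, -0.085522) × (0.399379, -0.050500) = (-0.143298, -0.016582)  (running Σ = (-0.396324, 0.053179))
  m=3: (0.109579, 0.041431) × (-0.089965, -0.471172) = (0.009663, -0.055358)  (running Σ = (-0.386661, -0.002179))
  m=4: (-0.023063, -0.012065) × (-0.282118, 0.072504) = (0.007381, 0.001732)  (running Σ = (-0.379280, -0.000447))
  m=5: (0.003392, 0.002333) × (0.035427, 0.108928) = (-0.000134, 0.000452)  (running Σ = (-0.379414, 0.000005))
  m=6: (-0.000343, -0.000302) × (0.028101, -0.011137) = (-0.000013, -0.000005)  (running Σ = (-0.379427, 0.000000))
  m=7: (0.000021, 0.000024) × (-0.002073, -0.004402) = (0.000000, -0.000000)  (running Σ = (-0.379427, 0.000000))
Total Σ_m = (-0.379427, 0.000000). Multiply by 0.837758: (-0.317868, 0.000000). P_7(cos γ) = -0.317868

-0.317868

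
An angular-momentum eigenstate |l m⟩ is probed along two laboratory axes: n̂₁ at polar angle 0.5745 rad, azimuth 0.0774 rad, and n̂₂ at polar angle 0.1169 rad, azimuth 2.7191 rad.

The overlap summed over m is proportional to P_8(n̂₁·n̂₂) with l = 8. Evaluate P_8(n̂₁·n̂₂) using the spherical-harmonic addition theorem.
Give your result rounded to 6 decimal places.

0.087601

Term-by-term m-sum for l=8 (normalisation 4π/17 = 0.739198):
  [-8]  conj(Y_{8,-8})(Ω₁) = (0.003192, 0.002275) ; Y_{8,-8}(Ω₂) = (-0.000000, -0.000000) ; Δ = (-0.000000, -0.000000)
  [-7]  conj(Y_{8,-7})(Ω₁) = (0.020750, 0.012489) ; Y_{8,-7}(Ω₂) = (0.000001, -0.000000) ; Δ = (0.000000, 0.000000)
  [-6]  conj(Y_{8,-6})(Ω₁) = (0.082942, 0.041549) ; Y_{8,-6}(Ω₂) = (-0.000011, 0.000007) ; Δ = (-0.000001, 0.000000)
  [-5]  conj(Y_{8,-5})(Ω₁) = (0.226772, 0.092421) ; Y_{8,-5}(Ω₂) = (0.000106, -0.000176) ; Δ = (0.000040, -0.000030)
  [-4]  conj(Y_{8,-4})(Ω₁) = (0.420248, 0.134432) ; Y_{8,-4}(Ω₂) = (-0.000287, 0.002399) ; Δ = (-0.000443, 0.000970)
  [-3]  conj(Y_{8,-3})(Ω₁) = (0.463209, 0.109533) ; Y_{8,-3}(Ω₂) = (-0.006290, -0.020097) ; Δ = (-0.000712, -0.009998)
  [-2]  conj(Y_{8,-2})(Ω₁) = (0.120897, 0.018866) ; Y_{8,-2}(Ω₂) = (0.086376, 0.097335) ; Δ = (0.008606, 0.013397)
  [-1]  conj(Y_{8,-1})(Ω₁) = (-0.370701, -0.028750) ; Y_{8,-1}(Ω₂) = (-0.464555, -0.208848) ; Δ = (0.166207, 0.090776)
  [+0]  conj(Y_{8,0})(Ω₁) = (-0.256030, -0.000000) ; Y_{8,0}(Ω₂) = (0.893975, 0.000000) ; Δ = (-0.228885, -0.000000)
  [+1]  conj(Y_{8,1})(Ω₁) = (0.370701, -0.028750) ; Y_{8,1}(Ω₂) = (0.464555, -0.208848) ; Δ = (0.166207, -0.090776)
  [+2]  conj(Y_{8,2})(Ω₁) = (0.120897, -0.018866) ; Y_{8,2}(Ω₂) = (0.086376, -0.097335) ; Δ = (0.008606, -0.013397)
  [+3]  conj(Y_{8,3})(Ω₁) = (-0.463209, 0.109533) ; Y_{8,3}(Ω₂) = (0.006290, -0.020097) ; Δ = (-0.000712, 0.009998)
  [+4]  conj(Y_{8,4})(Ω₁) = (0.420248, -0.134432) ; Y_{8,4}(Ω₂) = (-0.000287, -0.002399) ; Δ = (-0.000443, -0.000970)
  [+5]  conj(Y_{8,5})(Ω₁) = (-0.226772, 0.092421) ; Y_{8,5}(Ω₂) = (-0.000106, -0.000176) ; Δ = (0.000040, 0.000030)
  [+6]  conj(Y_{8,6})(Ω₁) = (0.082942, -0.041549) ; Y_{8,6}(Ω₂) = (-0.000011, -0.000007) ; Δ = (-0.000001, -0.000000)
  [+7]  conj(Y_{8,7})(Ω₁) = (-0.020750, 0.012489) ; Y_{8,7}(Ω₂) = (-0.000001, -0.000000) ; Δ = (0.000000, -0.000000)
  [+8]  conj(Y_{8,8})(Ω₁) = (0.003192, -0.002275) ; Y_{8,8}(Ω₂) = (-0.000000, 0.000000) ; Δ = (-0.000000, 0.000000)
Σ over m = (0.118509, -0.000000); ×(4π/17) → (0.087601, -0.000000). Real part: 0.087601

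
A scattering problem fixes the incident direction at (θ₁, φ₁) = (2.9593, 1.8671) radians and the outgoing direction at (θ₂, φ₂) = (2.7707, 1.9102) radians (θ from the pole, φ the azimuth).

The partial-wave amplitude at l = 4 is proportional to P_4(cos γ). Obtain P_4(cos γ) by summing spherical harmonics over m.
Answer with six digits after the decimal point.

0.829092

Summing Y*_{l m}(θ₁,φ₁)·Y_{l m}(θ₂,φ₂) over m ∈ [−4, 4]; prefactor 4π/(2·4+1) = 1.396263:
  [-4]  conj(Y_{4,-4})(Ω₁) = 0.00018 + 0.00044j ; Y_{4,-4}(Ω₂) = 0.00162 - 0.00746j ; Δ = 0.00000 - 0.00000j
  [-3]  conj(Y_{4,-3})(Ω₁) = -0.00569 + 0.00462j ; Y_{4,-3}(Ω₂) = -0.04728 - 0.02915j ; Δ = 0.00040 - 0.00005j
  [-2]  conj(Y_{4,-2})(Ω₁) = -0.05262 - 0.03543j ; Y_{4,-2}(Ω₂) = -0.17377 + 0.14018j ; Δ = 0.01411 - 0.00122j
  [-1]  conj(Y_{4,-1})(Ω₁) = 0.09284 - 0.30411j ; Y_{4,-1}(Ω₂) = 0.16389 + 0.46420j ; Δ = 0.15638 - 0.00674j
  [+0]  conj(Y_{4,0})(Ω₁) = 0.71122 + 0.00000j ; Y_{4,0}(Ω₂) = 0.35431 + 0.00000j ; Δ = 0.25199 + 0.00000j
  [+1]  conj(Y_{4,1})(Ω₁) = -0.09284 - 0.30411j ; Y_{4,1}(Ω₂) = -0.16389 + 0.46420j ; Δ = 0.15638 + 0.00674j
  [+2]  conj(Y_{4,2})(Ω₁) = -0.05262 + 0.03543j ; Y_{4,2}(Ω₂) = -0.17377 - 0.14018j ; Δ = 0.01411 + 0.00122j
  [+3]  conj(Y_{4,3})(Ω₁) = 0.00569 + 0.00462j ; Y_{4,3}(Ω₂) = 0.04728 - 0.02915j ; Δ = 0.00040 + 0.00005j
  [+4]  conj(Y_{4,4})(Ω₁) = 0.00018 - 0.00044j ; Y_{4,4}(Ω₂) = 0.00162 + 0.00746j ; Δ = 0.00000 + 0.00000j
Total Σ_m = 0.59379 - 0.00000j. Multiply by 1.396263: 0.82909 - 0.00000j. P_4(cos γ) = 0.829092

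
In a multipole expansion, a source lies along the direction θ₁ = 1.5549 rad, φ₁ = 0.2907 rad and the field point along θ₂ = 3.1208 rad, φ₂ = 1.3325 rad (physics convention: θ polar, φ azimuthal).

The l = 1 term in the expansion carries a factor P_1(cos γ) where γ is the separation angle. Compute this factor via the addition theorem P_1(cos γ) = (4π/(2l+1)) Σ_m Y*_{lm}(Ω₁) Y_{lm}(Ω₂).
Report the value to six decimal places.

-0.005401

Expand P_1 via completeness: Σ_{m} conj(Y_{1,m}) at Ω₁ times Y_{1,m} at Ω₂ —
  m=-1: Y*=(0.330957, 0.099014)  Y=(0.001696, -0.006980)  product (0.001252, -0.002142)
  m=+0: Y*=(0.007767, -0.000000)  Y=(-0.488497, 0.000000)  product (-0.003794, 0.000000)
  m=+1: Y*=(-0.330957, 0.099014)  Y=(-0.001696, -0.006980)  product (0.001252, 0.002142)
Σ over m = (-0.001289, 0.000000); ×(4π/3) → (-0.005401, 0.000000). Real part: -0.005401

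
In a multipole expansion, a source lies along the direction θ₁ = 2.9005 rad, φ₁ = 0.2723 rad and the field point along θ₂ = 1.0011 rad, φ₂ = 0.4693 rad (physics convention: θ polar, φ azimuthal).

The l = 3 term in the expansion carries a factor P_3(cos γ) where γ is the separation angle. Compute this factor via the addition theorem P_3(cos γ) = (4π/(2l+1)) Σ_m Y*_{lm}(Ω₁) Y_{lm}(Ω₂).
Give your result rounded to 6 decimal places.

Expand P_3 via completeness: Σ_{m} conj(Y_{3,m}) at Ω₁ times Y_{3,m} at Ω₂ —
  m=-3: Y*=(0.003887, 0.004140)  Y=(0.040401, -0.245820)  product (0.001175, -0.000788)
  m=-2: Y*=(-0.048392, -0.029311)  Y=(0.230970, -0.315324)  product (-0.020419, 0.008489)
  m=-1: Y*=(0.276098, 0.077096)  Y=(0.110347, -0.055955)  product (0.034781, -0.006942)
  m=+0: Y*=(-0.621472, -0.000000)  Y=(-0.311055, 0.000000)  product (0.193312, 0.000000)
  m=+1: Y*=(-0.276098, 0.077096)  Y=(-0.110347, -0.055955)  product (0.034781, 0.006942)
  m=+2: Y*=(-0.048392, 0.029311)  Y=(0.230970, 0.315324)  product (-0.020419, -0.008489)
  m=+3: Y*=(-0.003887, 0.004140)  Y=(-0.040401, -0.245820)  product (0.001175, 0.000788)
Σ over m = (0.224384, 0.000000); ×(4π/7) → (0.402813, 0.000000). Real part: 0.402813

0.402813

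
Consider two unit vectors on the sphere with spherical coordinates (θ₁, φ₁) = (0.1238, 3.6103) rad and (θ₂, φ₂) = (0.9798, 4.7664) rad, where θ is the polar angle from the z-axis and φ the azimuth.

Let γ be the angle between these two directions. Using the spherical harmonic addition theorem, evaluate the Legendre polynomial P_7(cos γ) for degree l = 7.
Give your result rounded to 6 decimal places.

0.323478

Term-by-term m-sum for l=7 (normalisation 4π/15 = 0.837758):
  m=-7: Y*=(0.000000, 0.000000)  Y=(-0.050251, -0.126519)  product (-0.000000, -0.000000)
  m=-6: Y*=(-0.000006, 0.000002)  Y=(-0.323993, 0.108832)  product (0.000002, -0.000001)
  m=-5: Y*=(0.000087, -0.000089)  Y=(0.117338, 0.423883)  product (0.000048, 0.000026)
  m=-4: Y*=(-0.000497, 0.001584)  Y=(0.196728, -0.043176)  product (-0.000029, 0.000333)
  m=-3: Y*=(-0.002619, -0.015757)  Y=(0.037886, 0.231768)  product (0.003553, -0.001204)
  m=-2: Y*=(0.063546, 0.086539)  Y=(0.320770, -0.034786)  product (0.023394, 0.025548)
  m=-1: Y*=(-0.405287, -0.205213)  Y=(0.005837, 0.107974)  product (0.019792, -0.044958)
  m=+0: Y*=(0.870260, -0.000000)  Y=(0.336228, 0.000000)  product (0.292606, 0.000000)
  m=+1: Y*=(0.405287, -0.205213)  Y=(-0.005837, 0.107974)  product (0.019792, 0.044958)
  m=+2: Y*=(0.063546, -0.086539)  Y=(0.320770, 0.034786)  product (0.023394, -0.025548)
  m=+3: Y*=(0.002619, -0.015757)  Y=(-0.037886, 0.231768)  product (0.003553, 0.001204)
  m=+4: Y*=(-0.000497, -0.001584)  Y=(0.196728, 0.043176)  product (-0.000029, -0.000333)
  m=+5: Y*=(-0.000087, -0.000089)  Y=(-0.117338, 0.423883)  product (0.000048, -0.000026)
  m=+6: Y*=(-0.000006, -0.000002)  Y=(-0.323993, -0.108832)  product (0.000002, 0.000001)
  m=+7: Y*=(-0.000000, 0.000000)  Y=(0.050251, -0.126519)  product (-0.000000, 0.000000)
Total Σ_m = (0.386123, -0.000000). Multiply by 0.837758: (0.323478, -0.000000). P_7(cos γ) = 0.323478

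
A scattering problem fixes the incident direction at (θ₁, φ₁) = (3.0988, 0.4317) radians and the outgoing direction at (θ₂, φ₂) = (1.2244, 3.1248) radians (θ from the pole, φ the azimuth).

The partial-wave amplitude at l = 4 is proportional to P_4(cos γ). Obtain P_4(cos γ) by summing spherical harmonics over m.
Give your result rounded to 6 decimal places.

Term-by-term m-sum for l=4 (normalisation 4π/9 = 1.396263):
  m=-4: Y*=(-0.000000, 0.000001)  Y=(0.345612, 0.023250)  product (-0.000000, 0.000001)
  m=-3: Y*=(-0.000027, -0.000094)  Y=(-0.353191, -0.017808)  product (0.000008, 0.000034)
  m=-2: Y*=(0.002382, 0.002786)  Y=(-0.057127, -0.001919)  product (-0.000131, -0.000164)
  m=-1: Y*=(-0.073224, -0.033733)  Y=(0.331286, 0.005564)  product (-0.024071, -0.011583)
  m=+0: Y*=(0.838553, -0.000000)  Y=(0.000742, 0.000000)  product (0.000622, 0.000000)
  m=+1: Y*=(0.073224, -0.033733)  Y=(-0.331286, 0.005564)  product (-0.024071, 0.011583)
  m=+2: Y*=(0.002382, -0.002786)  Y=(-0.057127, 0.001919)  product (-0.000131, 0.000164)
  m=+3: Y*=(0.000027, -0.000094)  Y=(0.353191, -0.017808)  product (0.000008, -0.000034)
  m=+4: Y*=(-0.000000, -0.000001)  Y=(0.345612, -0.023250)  product (-0.000000, -0.000001)
Σ over m = (-0.047765, -0.000000); ×(4π/9) → (-0.066693, -0.000000). Real part: -0.066693

-0.066693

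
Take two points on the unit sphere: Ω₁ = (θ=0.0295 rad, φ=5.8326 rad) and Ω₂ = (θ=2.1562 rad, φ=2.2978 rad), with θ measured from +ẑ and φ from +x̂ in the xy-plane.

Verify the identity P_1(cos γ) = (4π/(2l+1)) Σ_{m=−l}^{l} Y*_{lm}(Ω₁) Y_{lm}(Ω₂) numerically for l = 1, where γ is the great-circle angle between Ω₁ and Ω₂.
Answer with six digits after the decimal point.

-0.575004

Addition theorem: P_1(cos γ) = (4π/3) Σ_m Y*_{lm}(Ω₁) Y_{lm}(Ω₂), m = −1…1:
  term(m=-1) = -0.002711-0.001124i   from Y*(Ω₁)=+0.009173-0.004438i, Y(Ω₂)=-0.191392-0.215159i
  term(m=+0) = -0.131851+0.000000i   from Y*(Ω₁)=+0.488390-0.000000i, Y(Ω₂)=-0.269970+0.000000i
  term(m=+1) = -0.002711+0.001124i   from Y*(Ω₁)=-0.009173-0.004438i, Y(Ω₂)=+0.191392-0.215159i
Accumulated sum -0.137272+0.000000i; after 4π/(2l+1) scaling, -0.575004+0.000000i ⇒ P_1 = -0.575004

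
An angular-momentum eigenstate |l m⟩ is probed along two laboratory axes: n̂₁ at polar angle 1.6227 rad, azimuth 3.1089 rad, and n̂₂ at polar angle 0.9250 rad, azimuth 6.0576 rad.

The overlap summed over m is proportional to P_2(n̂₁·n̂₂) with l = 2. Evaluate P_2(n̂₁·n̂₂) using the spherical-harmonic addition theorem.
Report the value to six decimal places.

0.493838

Term-by-term m-sum for l=2 (normalisation 4π/5 = 2.513274):
  [-2]  conj(Y_{2,-2})(Ω₁) = 0.38441 - 0.02517j ; Y_{2,-2}(Ω₂) = 0.22171 + 0.10742j ; Δ = 0.08793 + 0.03571j
  [-1]  conj(Y_{2,-1})(Ω₁) = 0.04000 - 0.00131j ; Y_{2,-1}(Ω₂) = 0.36191 + 0.08305j ; Δ = 0.01459 + 0.00285j
  [+0]  conj(Y_{2,0})(Ω₁) = -0.31284 + 0.00000j ; Y_{2,0}(Ω₂) = 0.02732 + 0.00000j ; Δ = -0.00855 + 0.00000j
  [+1]  conj(Y_{2,1})(Ω₁) = -0.04000 - 0.00131j ; Y_{2,1}(Ω₂) = -0.36191 + 0.08305j ; Δ = 0.01459 - 0.00285j
  [+2]  conj(Y_{2,2})(Ω₁) = 0.38441 + 0.02517j ; Y_{2,2}(Ω₂) = 0.22171 - 0.10742j ; Δ = 0.08793 - 0.03571j
Σ over m = 0.19649 + 0.00000j; ×(4π/5) → 0.49384 + 0.00000j. Real part: 0.493838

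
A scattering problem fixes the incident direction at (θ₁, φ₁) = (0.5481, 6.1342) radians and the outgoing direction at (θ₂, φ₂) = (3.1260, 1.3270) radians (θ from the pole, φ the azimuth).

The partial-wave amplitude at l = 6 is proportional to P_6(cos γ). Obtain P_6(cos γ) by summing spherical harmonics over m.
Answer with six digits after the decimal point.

Summing Y*_{l m}(θ₁,φ₁)·Y_{l m}(θ₂,φ₂) over m ∈ [−6, 6]; prefactor 4π/(2·6+1) = 0.966644:
  term(m=-6) = -0.000000-0.000000i   from Y*(Ω₁)=+0.006056-0.007537i, Y(Ω₂)=-0.000000-0.000000i
  term(m=-5) = -0.000000+0.000000i   from Y*(Ω₁)=+0.040333-0.037194i, Y(Ω₂)=-0.000000+0.000000i
  term(m=-4) = +0.000000+0.000000i   from Y*(Ω₁)=+0.152663-0.103535i, Y(Ω₂)=+0.000000+0.000000i
  term(m=-3) = +0.000002-0.000007i   from Y*(Ω₁)=+0.355597-0.170440i, Y(Ω₂)=+0.000013-0.000015i
  term(m=-2) = -0.000594-0.000114i   from Y*(Ω₁)=+0.456494-0.140196i, Y(Ω₂)=-0.001118-0.000593i
  term(m=-1) = -0.000586+0.006163i   from Y*(Ω₁)=+0.119282-0.017904i, Y(Ω₂)=-0.012389+0.049808i
  term(m=+0) = -0.410934-0.000000i   from Y*(Ω₁)=-0.405056-0.000000i, Y(Ω₂)=+1.014512+0.000000i
  term(m=+1) = -0.000586-0.006163i   from Y*(Ω₁)=-0.119282-0.017904i, Y(Ω₂)=+0.012389+0.049808i
  term(m=+2) = -0.000594+0.000114i   from Y*(Ω₁)=+0.456494+0.140196i, Y(Ω₂)=-0.001118+0.000593i
  term(m=+3) = +0.000002+0.000007i   from Y*(Ω₁)=-0.355597-0.170440i, Y(Ω₂)=-0.000013-0.000015i
  term(m=+4) = +0.000000-0.000000i   from Y*(Ω₁)=+0.152663+0.103535i, Y(Ω₂)=+0.000000-0.000000i
  term(m=+5) = -0.000000-0.000000i   from Y*(Ω₁)=-0.040333-0.037194i, Y(Ω₂)=+0.000000+0.000000i
  term(m=+6) = -0.000000+0.000000i   from Y*(Ω₁)=+0.006056+0.007537i, Y(Ω₂)=-0.000000+0.000000i
Accumulated sum -0.413289+0.000000i; after 4π/(2l+1) scaling, -0.399503+0.000000i ⇒ P_6 = -0.399503

-0.399503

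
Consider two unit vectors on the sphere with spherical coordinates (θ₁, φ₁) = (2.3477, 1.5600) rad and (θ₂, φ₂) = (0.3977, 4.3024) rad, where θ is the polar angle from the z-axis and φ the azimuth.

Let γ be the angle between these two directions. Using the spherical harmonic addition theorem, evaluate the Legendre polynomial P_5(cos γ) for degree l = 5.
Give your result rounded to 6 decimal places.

0.035816

Expand P_5 via completeness: Σ_{m} conj(Y_{5,m}) at Ω₁ times Y_{5,m} at Ω₂ —
  m=-5: Y*=0.00462 + 0.08545j  Y=-0.00359 - 0.00186j  product 0.00014 - 0.00032j
  m=-4: Y*=-0.26581 + 0.01149j  Y=-0.00210 + 0.03037j  product 0.00021 - 0.00810j
  m=-3: Y*=-0.01391 - 0.42922j  Y=0.12596 - 0.04467j  product -0.02093 - 0.05344j
  m=-2: Y*=0.28662 - 0.00619j  Y=-0.24784 - 0.26561j  product -0.07268 - 0.07460j
  m=-1: Y*=-0.00199 - 0.18451j  Y=-0.21125 + 0.48606j  product 0.09011 + 0.03801j
  m=+0: Y*=0.34321 + 0.00000j  Y=0.10971 + 0.00000j  product 0.03765 + 0.00000j
  m=+1: Y*=0.00199 - 0.18451j  Y=0.21125 + 0.48606j  product 0.09011 - 0.03801j
  m=+2: Y*=0.28662 + 0.00619j  Y=-0.24784 + 0.26561j  product -0.07268 + 0.07460j
  m=+3: Y*=0.01391 - 0.42922j  Y=-0.12596 - 0.04467j  product -0.02093 + 0.05344j
  m=+4: Y*=-0.26581 - 0.01149j  Y=-0.00210 - 0.03037j  product 0.00021 + 0.00810j
  m=+5: Y*=-0.00462 + 0.08545j  Y=0.00359 - 0.00186j  product 0.00014 + 0.00032j
Total Σ_m = 0.03135 - 0.00000j. Multiply by 1.142397: 0.03582 - 0.00000j. P_5(cos γ) = 0.035816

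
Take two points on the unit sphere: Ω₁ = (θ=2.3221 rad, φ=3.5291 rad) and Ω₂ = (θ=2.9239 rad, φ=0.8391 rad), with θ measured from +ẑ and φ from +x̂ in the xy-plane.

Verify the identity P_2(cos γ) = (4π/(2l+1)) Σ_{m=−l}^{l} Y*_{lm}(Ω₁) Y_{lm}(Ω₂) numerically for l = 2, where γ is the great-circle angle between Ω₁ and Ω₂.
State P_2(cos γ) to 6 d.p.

Summing Y*_{l m}(θ₁,φ₁)·Y_{l m}(θ₂,φ₂) over m ∈ [−2, 2]; prefactor 4π/(2·2+1) = 2.513274:
  m=-2: +0.147381+0.144351i × -0.001932-0.017914i = +0.002301-0.002919i  (running Σ = +0.002301-0.002919i)
  m=-1: +0.356802+0.145627i × -0.108849+0.121216i = -0.056490+0.027399i  (running Σ = -0.054188+0.024480i)
  m=0: +0.125461-0.000000i × +0.586648+0.000000i = +0.073602+0.000000i  (running Σ = +0.019413+0.024480i)
  m=1: -0.356802+0.145627i × +0.108849+0.121216i = -0.056490-0.027399i  (running Σ = -0.037077-0.002919i)
  m=2: +0.147381-0.144351i × -0.001932+0.017914i = +0.002301+0.002919i  (running Σ = -0.034775+0.000000i)
Total Σ_m = -0.034775+0.000000i. Multiply by 2.513274: -0.087400+0.000000i. P_2(cos γ) = -0.087400

-0.087400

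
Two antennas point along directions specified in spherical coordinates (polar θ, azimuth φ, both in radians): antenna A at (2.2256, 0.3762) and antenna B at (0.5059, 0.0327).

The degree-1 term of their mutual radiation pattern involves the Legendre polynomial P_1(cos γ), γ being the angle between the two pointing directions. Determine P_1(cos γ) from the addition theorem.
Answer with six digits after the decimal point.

-0.170808

Expand P_1 via completeness: Σ_{m} conj(Y_{1,m}) at Ω₁ times Y_{1,m} at Ω₂ —
  m=-1: 0.25487 + 0.10068j × 0.16734 - 0.00547j = 0.04320 + 0.01545j  (running Σ = 0.04320 + 0.01545j)
  m=0: -0.29756 + 0.00000j × 0.42740 + 0.00000j = -0.12718 + 0.00000j  (running Σ = -0.08398 + 0.01545j)
  m=1: -0.25487 + 0.10068j × -0.16734 - 0.00547j = 0.04320 - 0.01545j  (running Σ = -0.04078 + 0.00000j)
Total Σ_m = -0.04078 + 0.00000j. Multiply by 4.188790: -0.17081 + 0.00000j. P_1(cos γ) = -0.170808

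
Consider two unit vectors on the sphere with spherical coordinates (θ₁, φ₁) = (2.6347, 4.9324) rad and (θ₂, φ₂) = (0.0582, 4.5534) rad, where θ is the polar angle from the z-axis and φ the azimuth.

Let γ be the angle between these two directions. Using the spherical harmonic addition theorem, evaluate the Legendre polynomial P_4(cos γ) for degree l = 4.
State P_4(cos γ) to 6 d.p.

Expand P_4 via completeness: Σ_{m} conj(Y_{4,m}) at Ω₁ times Y_{4,m} at Ω₂ —
  [-4]  conj(Y_{4,-4})(Ω₁) = (0.015660, 0.018945) ; Y_{4,-4}(Ω₂) = (0.000004, 0.000003) ; Δ = (0.000000, 0.000000)
  [-3]  conj(Y_{4,-3})(Ω₁) = (0.076764, -0.098903) ; Y_{4,-3}(Ω₂) = (0.000113, -0.000218) ; Δ = (-0.000013, -0.000028)
  [-2]  conj(Y_{4,-2})(Ω₁) = (-0.310299, -0.146091) ; Y_{4,-2}(Ω₂) = (-0.006425, -0.002115) ; Δ = (0.001685, 0.001595)
  [-1]  conj(Y_{4,-1})(Ω₁) = (-0.102989, 0.460532) ; Y_{4,-1}(Ω₂) = (-0.017294, 0.107858) ; Δ = (-0.047891, -0.019073)
  [+0]  conj(Y_{4,0})(Ω₁) = (0.054692, -0.000000) ; Y_{4,0}(Ω₂) = (0.832010, 0.000000) ; Δ = (0.045505, 0.000000)
  [+1]  conj(Y_{4,1})(Ω₁) = (0.102989, 0.460532) ; Y_{4,1}(Ω₂) = (0.017294, 0.107858) ; Δ = (-0.047891, 0.019073)
  [+2]  conj(Y_{4,2})(Ω₁) = (-0.310299, 0.146091) ; Y_{4,2}(Ω₂) = (-0.006425, 0.002115) ; Δ = (0.001685, -0.001595)
  [+3]  conj(Y_{4,3})(Ω₁) = (-0.076764, -0.098903) ; Y_{4,3}(Ω₂) = (-0.000113, -0.000218) ; Δ = (-0.000013, 0.000028)
  [+4]  conj(Y_{4,4})(Ω₁) = (0.015660, -0.018945) ; Y_{4,4}(Ω₂) = (0.000004, -0.000003) ; Δ = (0.000000, -0.000000)
Accumulated sum (-0.046934, 0.000000); after 4π/(2l+1) scaling, (-0.065532, 0.000000) ⇒ P_4 = -0.065532

-0.065532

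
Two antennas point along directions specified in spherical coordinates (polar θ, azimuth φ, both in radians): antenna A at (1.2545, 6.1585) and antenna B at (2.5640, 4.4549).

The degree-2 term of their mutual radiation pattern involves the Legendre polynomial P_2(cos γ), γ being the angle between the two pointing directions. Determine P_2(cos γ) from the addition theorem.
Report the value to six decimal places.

-0.337339

Expand P_2 via completeness: Σ_{m} conj(Y_{2,m}) at Ω₁ times Y_{2,m} at Ω₂ —
  term(m=-2) = -0.03877 - 0.01055j   from Y*(Ω₁)=0.33811 - 0.08611j, Y(Ω₂)=-0.10022 - 0.05672j
  term(m=-1) = 0.01069 - 0.08000j   from Y*(Ω₁)=0.22661 - 0.02840j, Y(Ω₂)=0.08999 - 0.34174j
  term(m=+0) = -0.07806 + 0.00000j   from Y*(Ω₁)=-0.22385 + 0.00000j, Y(Ω₂)=0.34870 + 0.00000j
  term(m=+1) = 0.01069 + 0.08000j   from Y*(Ω₁)=-0.22661 - 0.02840j, Y(Ω₂)=-0.08999 - 0.34174j
  term(m=+2) = -0.03877 + 0.01055j   from Y*(Ω₁)=0.33811 + 0.08611j, Y(Ω₂)=-0.10022 + 0.05672j
Total Σ_m = -0.13422 - 0.00000j. Multiply by 2.513274: -0.33734 - 0.00000j. P_2(cos γ) = -0.337339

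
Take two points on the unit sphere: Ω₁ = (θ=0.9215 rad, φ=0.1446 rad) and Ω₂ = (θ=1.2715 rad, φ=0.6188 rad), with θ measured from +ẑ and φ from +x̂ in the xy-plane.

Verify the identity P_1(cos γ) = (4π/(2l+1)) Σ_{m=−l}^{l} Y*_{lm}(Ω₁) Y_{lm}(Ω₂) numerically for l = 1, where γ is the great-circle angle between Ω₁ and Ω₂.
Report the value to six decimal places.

0.855392

Addition theorem: P_1(cos γ) = (4π/3) Σ_m Y*_{lm}(Ω₁) Y_{lm}(Ω₂), m = −1…1:
  m=-1: Y*=0.27232 + 0.03965j  Y=0.26892 - 0.19150j  product 0.08083 - 0.04148j
  m=+0: Y*=0.29542 + 0.00000j  Y=0.14406 + 0.00000j  product 0.04256 + 0.00000j
  m=+1: Y*=-0.27232 + 0.03965j  Y=-0.26892 - 0.19150j  product 0.08083 + 0.04148j
Accumulated sum 0.20421 + 0.00000j; after 4π/(2l+1) scaling, 0.85539 + 0.00000j ⇒ P_1 = 0.855392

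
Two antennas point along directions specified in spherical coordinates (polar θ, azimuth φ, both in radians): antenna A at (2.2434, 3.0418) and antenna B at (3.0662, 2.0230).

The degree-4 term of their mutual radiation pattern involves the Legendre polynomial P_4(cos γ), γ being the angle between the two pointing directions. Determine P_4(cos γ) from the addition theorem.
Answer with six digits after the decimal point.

Addition theorem: P_4(cos γ) = (4π/9) Σ_m Y*_{lm}(Ω₁) Y_{lm}(Ω₂), m = −4…4:
  m=-4: 0.15264 - 0.06439j × -0.00000 - 0.00001j = -0.00000 - 0.00000j  (running Σ = -0.00000 - 0.00000j)
  m=-3: 0.35661 - 0.11007j × -0.00052 - 0.00011j = -0.00020 + 0.00002j  (running Σ = -0.00020 + 0.00002j)
  m=-2: 0.34447 - 0.06968j × -0.00699 + 0.00889j = -0.00179 + 0.00355j  (running Σ = -0.00199 + 0.00357j)
  m=-1: -0.06489 + 0.00650j × 0.06149 + 0.12657j = -0.00481 - 0.00781j  (running Σ = -0.00680 - 0.00425j)
  m=0: -0.35665 + 0.00000j × 0.82240 + 0.00000j = -0.29331 + 0.00000j  (running Σ = -0.30011 - 0.00425j)
  m=1: 0.06489 + 0.00650j × -0.06149 + 0.12657j = -0.00481 + 0.00781j  (running Σ = -0.30492 + 0.00357j)
  m=2: 0.34447 + 0.06968j × -0.00699 - 0.00889j = -0.00179 - 0.00355j  (running Σ = -0.30671 + 0.00002j)
  m=3: -0.35661 - 0.11007j × 0.00052 - 0.00011j = -0.00020 - 0.00002j  (running Σ = -0.30691 - 0.00000j)
  m=4: 0.15264 + 0.06439j × -0.00000 + 0.00001j = -0.00000 + 0.00000j  (running Σ = -0.30691 + 0.00000j)
Total Σ_m = -0.30691 + 0.00000j. Multiply by 1.396263: -0.42852 + 0.00000j. P_4(cos γ) = -0.428525

-0.428525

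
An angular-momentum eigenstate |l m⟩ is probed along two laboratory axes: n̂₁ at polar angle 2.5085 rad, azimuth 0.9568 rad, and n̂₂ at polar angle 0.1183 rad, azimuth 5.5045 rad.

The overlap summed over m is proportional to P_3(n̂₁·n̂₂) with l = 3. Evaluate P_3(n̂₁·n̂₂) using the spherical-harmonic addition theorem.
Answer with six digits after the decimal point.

Term-by-term m-sum for l=3 (normalisation 4π/7 = 1.795196):
  [-3]  conj(Y_{3,-3})(Ω₁) = (-0.083248, 0.023146) ; Y_{3,-3}(Ω₂) = (-0.000475, 0.000495) ; Δ = (0.000028, -0.000052)
  [-2]  conj(Y_{3,-2})(Ω₁) = (0.096942, -0.271626) ; Y_{3,-2}(Ω₂) = (0.000190, 0.014135) ; Δ = (0.003858, 0.001319)
  [-1]  conj(Y_{3,-1})(Ω₁) = (0.247842, 0.351607) ; Y_{3,-1}(Ω₂) = (0.106716, 0.105292) ; Δ = (-0.010573, 0.063618)
  [+0]  conj(Y_{3,0})(Ω₁) = (-0.075155, -0.000000) ; Y_{3,0}(Ω₂) = (0.715327, 0.000000) ; Δ = (-0.053761, -0.000000)
  [+1]  conj(Y_{3,1})(Ω₁) = (-0.247842, 0.351607) ; Y_{3,1}(Ω₂) = (-0.106716, 0.105292) ; Δ = (-0.010573, -0.063618)
  [+2]  conj(Y_{3,2})(Ω₁) = (0.096942, 0.271626) ; Y_{3,2}(Ω₂) = (0.000190, -0.014135) ; Δ = (0.003858, -0.001319)
  [+3]  conj(Y_{3,3})(Ω₁) = (0.083248, 0.023146) ; Y_{3,3}(Ω₂) = (0.000475, 0.000495) ; Δ = (0.000028, 0.000052)
Accumulated sum (-0.067134, -0.000000); after 4π/(2l+1) scaling, (-0.120519, -0.000000) ⇒ P_3 = -0.120519

-0.120519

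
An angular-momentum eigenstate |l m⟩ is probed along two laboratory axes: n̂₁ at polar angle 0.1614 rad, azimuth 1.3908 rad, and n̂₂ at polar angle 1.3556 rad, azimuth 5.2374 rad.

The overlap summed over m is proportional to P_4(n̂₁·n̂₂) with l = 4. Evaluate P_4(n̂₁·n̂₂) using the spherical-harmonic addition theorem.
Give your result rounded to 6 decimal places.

0.344115

Addition theorem: P_4(cos γ) = (4π/9) Σ_m Y*_{lm}(Ω₁) Y_{lm}(Ω₂), m = −4…4:
  m=-4: (0.000222, -0.000195) × (-0.203516, -0.347946) = (-0.000113, -0.000038)  (running Σ = (-0.000113, -0.000038))
  m=-3: (-0.002636, -0.004397) × (-0.249207, 0.001056) = (0.000662, 0.001093)  (running Σ = (0.000549, 0.001055))
  m=-2: (-0.047049, 0.017709) × (0.108148, -0.188546) = (-0.001749, 0.010786)  (running Σ = (-0.001201, 0.011842))
  m=-1: (0.051306, 0.281954) × (-0.132611, -0.228942) = (0.057747, -0.049136)  (running Σ = (0.056547, -0.037295))
  m=0: (0.739479, -0.000000) × (0.180344, 0.000000) = (0.133360, 0.000000)  (running Σ = (0.189907, -0.037295))
  m=1: (-0.051306, 0.281954) × (0.132611, -0.228942) = (0.057747, 0.049136)  (running Σ = (0.247655, 0.011842))
  m=2: (-0.047049, -0.017709) × (0.108148, 0.188546) = (-0.001749, -0.010786)  (running Σ = (0.245905, 0.001055))
  m=3: (0.002636, -0.004397) × (0.249207, 0.001056) = (0.000662, -0.001093)  (running Σ = (0.246567, -0.000038))
  m=4: (0.000222, 0.000195) × (-0.203516, 0.347946) = (-0.000113, 0.000038)  (running Σ = (0.246454, 0.000000))
Accumulated sum (0.246454, 0.000000); after 4π/(2l+1) scaling, (0.344115, 0.000000) ⇒ P_4 = 0.344115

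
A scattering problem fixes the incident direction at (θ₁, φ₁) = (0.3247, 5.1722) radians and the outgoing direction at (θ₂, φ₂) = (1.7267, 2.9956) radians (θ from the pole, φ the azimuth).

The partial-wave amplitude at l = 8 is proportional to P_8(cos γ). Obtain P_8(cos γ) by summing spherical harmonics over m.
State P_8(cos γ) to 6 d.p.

-0.267960

Term-by-term m-sum for l=8 (normalisation 4π/17 = 0.739198):
  term(m=-8) = +0.000003-0.000026i   from Y*(Ω₁)=-0.000048-0.000028i, Y(Ω₂)=+0.183278+0.430066i
  term(m=-7) = +0.000172-0.000088i   from Y*(Ω₁)=+0.000051-0.000655i, Y(Ω₂)=+0.153339+0.250750i
  term(m=-6) = -0.000974-0.000523i   from Y*(Ω₁)=+0.004592-0.001849i, Y(Ω₂)=-0.142985-0.171547i
  term(m=-5) = -0.000939-0.008306i   from Y*(Ω₁)=+0.019907+0.017753i, Y(Ω₂)=-0.233547-0.208990i
  term(m=-4) = -0.010509+0.009187i   from Y*(Ω₁)=-0.027965+0.101660i, Y(Ω₂)=+0.110452+0.072993i
  term(m=-3) = -0.090728-0.022840i   from Y*(Ω₁)=-0.293214+0.056806i, Y(Ω₂)=+0.283686+0.132854i
  term(m=-2) = +0.017525+0.046673i   from Y*(Ω₁)=-0.336252-0.441242i, Y(Ω₂)=-0.086063-0.025869i
  term(m=-1) = -0.088155+0.127265i   from Y*(Ω₁)=+0.220965-0.446202i, Y(Ω₂)=-0.307618-0.045232i
  term(m=+0) = -0.015291-0.000000i   from Y*(Ω₁)=-0.198352-0.000000i, Y(Ω₂)=+0.077091+0.000000i
  term(m=+1) = -0.088155-0.127265i   from Y*(Ω₁)=-0.220965-0.446202i, Y(Ω₂)=+0.307618-0.045232i
  term(m=+2) = +0.017525-0.046673i   from Y*(Ω₁)=-0.336252+0.441242i, Y(Ω₂)=-0.086063+0.025869i
  term(m=+3) = -0.090728+0.022840i   from Y*(Ω₁)=+0.293214+0.056806i, Y(Ω₂)=-0.283686+0.132854i
  term(m=+4) = -0.010509-0.009187i   from Y*(Ω₁)=-0.027965-0.101660i, Y(Ω₂)=+0.110452-0.072993i
  term(m=+5) = -0.000939+0.008306i   from Y*(Ω₁)=-0.019907+0.017753i, Y(Ω₂)=+0.233547-0.208990i
  term(m=+6) = -0.000974+0.000523i   from Y*(Ω₁)=+0.004592+0.001849i, Y(Ω₂)=-0.142985+0.171547i
  term(m=+7) = +0.000172+0.000088i   from Y*(Ω₁)=-0.000051-0.000655i, Y(Ω₂)=-0.153339+0.250750i
  term(m=+8) = +0.000003+0.000026i   from Y*(Ω₁)=-0.000048+0.000028i, Y(Ω₂)=+0.183278-0.430066i
Accumulated sum -0.362501+0.000000i; after 4π/(2l+1) scaling, -0.267960+0.000000i ⇒ P_8 = -0.267960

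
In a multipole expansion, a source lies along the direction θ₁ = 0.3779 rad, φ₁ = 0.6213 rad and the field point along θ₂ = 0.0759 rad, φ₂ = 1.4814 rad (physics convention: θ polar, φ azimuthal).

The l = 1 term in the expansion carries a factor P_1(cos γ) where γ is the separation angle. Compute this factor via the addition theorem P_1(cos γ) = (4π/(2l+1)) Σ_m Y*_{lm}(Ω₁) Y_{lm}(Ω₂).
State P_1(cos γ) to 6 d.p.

0.945017

Term-by-term m-sum for l=1 (normalisation 4π/3 = 4.188790):
  term(m=-1) = +0.002179-0.002531i   from Y*(Ω₁)=+0.103654+0.074203i, Y(Ω₂)=+0.002339-0.026093i
  term(m=+0) = +0.221249+0.000000i   from Y*(Ω₁)=+0.454127-0.000000i, Y(Ω₂)=+0.487196+0.000000i
  term(m=+1) = +0.002179+0.002531i   from Y*(Ω₁)=-0.103654+0.074203i, Y(Ω₂)=-0.002339-0.026093i
Accumulated sum +0.225606+0.000000i; after 4π/(2l+1) scaling, +0.945017+0.000000i ⇒ P_1 = 0.945017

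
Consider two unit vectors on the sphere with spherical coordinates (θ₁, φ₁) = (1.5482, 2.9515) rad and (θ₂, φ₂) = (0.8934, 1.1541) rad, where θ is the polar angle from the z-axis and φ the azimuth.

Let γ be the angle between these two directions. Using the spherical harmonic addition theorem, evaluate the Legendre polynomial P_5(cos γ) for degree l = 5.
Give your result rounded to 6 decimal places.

Summing Y*_{l m}(θ₁,φ₁)·Y_{l m}(θ₂,φ₂) over m ∈ [−5, 5]; prefactor 4π/(2·5+1) = 1.142397:
  [-5]  conj(Y_{5,-5})(Ω₁) = -0.269459+0.377176i ; Y_{5,-5}(Ω₂) = +0.116182+0.065398i ; Δ = -0.055973+0.026199i
  [-4]  conj(Y_{5,-4})(Ω₁) = +0.024004-0.022832i ; Y_{5,-4}(Ω₂) = -0.032502+0.337563i ; Δ = +0.006927+0.008845i
  [-3]  conj(Y_{5,-3})(Ω₁) = +0.289639-0.185763i ; Y_{5,-3}(Ω₂) = -0.393826+0.130819i ; Δ = -0.089766+0.111048i
  [-2]  conj(Y_{5,-2})(Ω₁) = -0.035486+0.014181i ; Y_{5,-2}(Ω₂) = -0.077408-0.085220i ; Δ = +0.003955+0.001926i
  [-1]  conj(Y_{5,-1})(Ω₁) = -0.312186+0.060070i ; Y_{5,-1}(Ω₂) = -0.127169+0.287313i ; Δ = +0.022442-0.097334i
  [+0]  conj(Y_{5,0})(Ω₁) = +0.039542-0.000000i ; Y_{5,0}(Ω₂) = -0.203508+0.000000i ; Δ = -0.008047+0.000000i
  [+1]  conj(Y_{5,1})(Ω₁) = +0.312186+0.060070i ; Y_{5,1}(Ω₂) = +0.127169+0.287313i ; Δ = +0.022442+0.097334i
  [+2]  conj(Y_{5,2})(Ω₁) = -0.035486-0.014181i ; Y_{5,2}(Ω₂) = -0.077408+0.085220i ; Δ = +0.003955-0.001926i
  [+3]  conj(Y_{5,3})(Ω₁) = -0.289639-0.185763i ; Y_{5,3}(Ω₂) = +0.393826+0.130819i ; Δ = -0.089766-0.111048i
  [+4]  conj(Y_{5,4})(Ω₁) = +0.024004+0.022832i ; Y_{5,4}(Ω₂) = -0.032502-0.337563i ; Δ = +0.006927-0.008845i
  [+5]  conj(Y_{5,5})(Ω₁) = +0.269459+0.377176i ; Y_{5,5}(Ω₂) = -0.116182+0.065398i ; Δ = -0.055973-0.026199i
Σ over m = -0.232876+0.000000i; ×(4π/11) → -0.266037+0.000000i. Real part: -0.266037

-0.266037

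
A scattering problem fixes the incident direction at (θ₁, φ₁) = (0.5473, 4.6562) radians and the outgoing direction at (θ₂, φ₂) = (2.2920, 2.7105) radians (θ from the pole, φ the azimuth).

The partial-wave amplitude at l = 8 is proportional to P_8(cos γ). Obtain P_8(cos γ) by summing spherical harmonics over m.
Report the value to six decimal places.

0.298547

Addition theorem: P_8(cos γ) = (4π/17) Σ_m Y*_{lm}(Ω₁) Y_{lm}(Ω₂), m = −8…8:
  [-8]  conj(Y_{8,-8})(Ω₁) = +0.002496-0.001204i ; Y_{8,-8}(Ω₂) = -0.049719-0.015770i ; Δ = -0.000143+0.000021i
  [-7]  conj(Y_{8,-7})(Ω₁) = +0.006973+0.016804i ; Y_{8,-7}(Ω₂) = -0.182031+0.022678i ; Δ = -0.001650-0.002901i
  [-6]  conj(Y_{8,-6})(Ω₁) = -0.070105+0.024573i ; Y_{8,-6}(Ω₂) = -0.317976+0.197163i ; Δ = +0.017447-0.021636i
  [-5]  conj(Y_{8,-5})(Ω₁) = -0.058320-0.202095i ; Y_{8,-5}(Ω₂) = -0.250603+0.378634i ; Δ = +0.091135+0.028564i
  [-4]  conj(Y_{8,-4})(Ω₁) = +0.401534-0.091798i ; Y_{8,-4}(Ω₂) = -0.033248+0.214792i ; Δ = +0.006367+0.089298i
  [-3]  conj(Y_{8,-3})(Ω₁) = +0.084263+0.495134i ; Y_{8,-3}(Ω₂) = -0.061737-0.216719i ; Δ = +0.102103-0.048829i
  [-2]  conj(Y_{8,-2})(Ω₁) = -0.214611+0.024220i ; Y_{8,-2}(Ω₂) = -0.230087-0.268443i ; Δ = +0.055881+0.052038i
  [-1]  conj(Y_{8,-1})(Ω₁) = +0.017873+0.317751i ; Y_{8,-1}(Ω₂) = +0.063773+0.029332i ; Δ = -0.008180+0.020788i
  [+0]  conj(Y_{8,0})(Ω₁) = -0.336047-0.000000i ; Y_{8,0}(Ω₂) = +0.363158+0.000000i ; Δ = -0.122038-0.000000i
  [+1]  conj(Y_{8,1})(Ω₁) = -0.017873+0.317751i ; Y_{8,1}(Ω₂) = -0.063773+0.029332i ; Δ = -0.008180-0.020788i
  [+2]  conj(Y_{8,2})(Ω₁) = -0.214611-0.024220i ; Y_{8,2}(Ω₂) = -0.230087+0.268443i ; Δ = +0.055881-0.052038i
  [+3]  conj(Y_{8,3})(Ω₁) = -0.084263+0.495134i ; Y_{8,3}(Ω₂) = +0.061737-0.216719i ; Δ = +0.102103+0.048829i
  [+4]  conj(Y_{8,4})(Ω₁) = +0.401534+0.091798i ; Y_{8,4}(Ω₂) = -0.033248-0.214792i ; Δ = +0.006367-0.089298i
  [+5]  conj(Y_{8,5})(Ω₁) = +0.058320-0.202095i ; Y_{8,5}(Ω₂) = +0.250603+0.378634i ; Δ = +0.091135-0.028564i
  [+6]  conj(Y_{8,6})(Ω₁) = -0.070105-0.024573i ; Y_{8,6}(Ω₂) = -0.317976-0.197163i ; Δ = +0.017447+0.021636i
  [+7]  conj(Y_{8,7})(Ω₁) = -0.006973+0.016804i ; Y_{8,7}(Ω₂) = +0.182031+0.022678i ; Δ = -0.001650+0.002901i
  [+8]  conj(Y_{8,8})(Ω₁) = +0.002496+0.001204i ; Y_{8,8}(Ω₂) = -0.049719+0.015770i ; Δ = -0.000143-0.000021i
Σ over m = +0.403880-0.000000i; ×(4π/17) → +0.298547-0.000000i. Real part: 0.298547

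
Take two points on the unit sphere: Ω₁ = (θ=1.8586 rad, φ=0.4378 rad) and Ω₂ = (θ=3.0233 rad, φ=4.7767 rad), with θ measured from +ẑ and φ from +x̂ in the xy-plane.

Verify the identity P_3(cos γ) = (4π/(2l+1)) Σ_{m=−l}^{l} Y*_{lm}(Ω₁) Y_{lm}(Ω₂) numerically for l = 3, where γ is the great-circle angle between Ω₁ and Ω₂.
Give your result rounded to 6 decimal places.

-0.326052

Summing Y*_{l m}(θ₁,φ₁)·Y_{l m}(θ₂,φ₂) over m ∈ [−3, 3]; prefactor 4π/(2·3+1) = 1.795196:
  [-3]  conj(Y_{3,-3})(Ω₁) = +0.093636+0.355713i ; Y_{3,-3}(Ω₂) = -0.000131-0.000673i ; Δ = +0.000227-0.000110i
  [-2]  conj(Y_{3,-2})(Ω₁) = -0.170841-0.204818i ; Y_{3,-2}(Ω₂) = +0.014018-0.001813i ; Δ = -0.002766-0.002561i
  [-1]  conj(Y_{3,-1})(Ω₁) = -0.167598-0.078452i ; Y_{3,-1}(Ω₂) = +0.009634+0.149597i ; Δ = +0.010122-0.025828i
  [+0]  conj(Y_{3,0})(Ω₁) = +0.275103-0.000000i ; Y_{3,0}(Ω₂) = -0.715330+0.000000i ; Δ = -0.196790+0.000000i
  [+1]  conj(Y_{3,1})(Ω₁) = +0.167598-0.078452i ; Y_{3,1}(Ω₂) = -0.009634+0.149597i ; Δ = +0.010122+0.025828i
  [+2]  conj(Y_{3,2})(Ω₁) = -0.170841+0.204818i ; Y_{3,2}(Ω₂) = +0.014018+0.001813i ; Δ = -0.002766+0.002561i
  [+3]  conj(Y_{3,3})(Ω₁) = -0.093636+0.355713i ; Y_{3,3}(Ω₂) = +0.000131-0.000673i ; Δ = +0.000227+0.000110i
Σ over m = -0.181625-0.000000i; ×(4π/7) → -0.326052-0.000000i. Real part: -0.326052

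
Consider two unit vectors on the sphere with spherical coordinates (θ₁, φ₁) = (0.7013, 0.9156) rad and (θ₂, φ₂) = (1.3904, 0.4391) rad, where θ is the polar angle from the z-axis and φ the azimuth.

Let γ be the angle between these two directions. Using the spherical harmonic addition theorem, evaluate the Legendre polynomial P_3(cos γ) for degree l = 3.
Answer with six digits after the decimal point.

Expand P_3 via completeness: Σ_{m} conj(Y_{3,m}) at Ω₁ times Y_{3,m} at Ω₂ —
  term(m=-3) = +0.006269+0.044074i   from Y*(Ω₁)=-0.103446+0.043103i, Y(Ω₂)=+0.099624-0.384545i
  term(m=-2) = +0.033412+0.047021i   from Y*(Ω₁)=-0.083690+0.314087i, Y(Ω₂)=+0.113316-0.136573i
  term(m=-1) = -0.094830-0.048948i   from Y*(Ω₁)=+0.243755+0.317209i, Y(Ω₂)=-0.241455+0.113407i
  term(m=+0) = +0.004416+0.000000i   from Y*(Ω₁)=-0.023233-0.000000i, Y(Ω₂)=-0.190088+0.000000i
  term(m=+1) = -0.094830+0.048948i   from Y*(Ω₁)=-0.243755+0.317209i, Y(Ω₂)=+0.241455+0.113407i
  term(m=+2) = +0.033412-0.047021i   from Y*(Ω₁)=-0.083690-0.314087i, Y(Ω₂)=+0.113316+0.136573i
  term(m=+3) = +0.006269-0.044074i   from Y*(Ω₁)=+0.103446+0.043103i, Y(Ω₂)=-0.099624-0.384545i
Σ over m = -0.105880+0.000000i; ×(4π/7) → -0.190075+0.000000i. Real part: -0.190075

-0.190075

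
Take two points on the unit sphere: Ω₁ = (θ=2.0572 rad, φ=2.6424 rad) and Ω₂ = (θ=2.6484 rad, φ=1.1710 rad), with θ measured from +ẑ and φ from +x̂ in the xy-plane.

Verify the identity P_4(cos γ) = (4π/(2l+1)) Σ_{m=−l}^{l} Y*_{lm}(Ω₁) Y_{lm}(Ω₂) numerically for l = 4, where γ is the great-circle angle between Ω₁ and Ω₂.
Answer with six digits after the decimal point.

-0.210784

Expand P_4 via completeness: Σ_{m} conj(Y_{4,m}) at Ω₁ times Y_{4,m} at Ω₂ —
  [-4]  conj(Y_{4,-4})(Ω₁) = -0.11168 - 0.24612j ; Y_{4,-4}(Ω₂) = -0.00063 + 0.02222j ; Δ = 0.00554 - 0.00233j
  [-3]  conj(Y_{4,-3})(Ω₁) = 0.02957 - 0.40313j ; Y_{4,-3}(Ω₂) = 0.10902 - 0.04246j ; Δ = -0.01389 - 0.04520j
  [-2]  conj(Y_{4,-2})(Ω₁) = 0.07499 - 0.11637j ; Y_{4,-2}(Ω₂) = -0.23157 - 0.23824j ; Δ = -0.04509 + 0.00908j
  [-1]  conj(Y_{4,-1})(Ω₁) = -0.25238 + 0.13761j ; Y_{4,-1}(Ω₂) = -0.18667 + 0.44178j ; Δ = -0.01368 - 0.13719j
  [+0]  conj(Y_{4,0})(Ω₁) = -0.19932 + 0.00000j ; Y_{4,0}(Ω₂) = 0.08385 + 0.00000j ; Δ = -0.01671 + 0.00000j
  [+1]  conj(Y_{4,1})(Ω₁) = 0.25238 + 0.13761j ; Y_{4,1}(Ω₂) = 0.18667 + 0.44178j ; Δ = -0.01368 + 0.13719j
  [+2]  conj(Y_{4,2})(Ω₁) = 0.07499 + 0.11637j ; Y_{4,2}(Ω₂) = -0.23157 + 0.23824j ; Δ = -0.04509 - 0.00908j
  [+3]  conj(Y_{4,3})(Ω₁) = -0.02957 - 0.40313j ; Y_{4,3}(Ω₂) = -0.10902 - 0.04246j ; Δ = -0.01389 + 0.04520j
  [+4]  conj(Y_{4,4})(Ω₁) = -0.11168 + 0.24612j ; Y_{4,4}(Ω₂) = -0.00063 - 0.02222j ; Δ = 0.00554 + 0.00233j
Σ over m = -0.15096 + 0.00000j; ×(4π/9) → -0.21078 + 0.00000j. Real part: -0.210784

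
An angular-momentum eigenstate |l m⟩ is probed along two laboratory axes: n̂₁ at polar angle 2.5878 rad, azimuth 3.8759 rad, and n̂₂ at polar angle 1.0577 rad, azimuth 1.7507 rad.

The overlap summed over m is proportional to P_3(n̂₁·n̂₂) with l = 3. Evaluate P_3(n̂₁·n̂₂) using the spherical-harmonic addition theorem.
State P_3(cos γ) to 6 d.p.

Summing Y*_{l m}(θ₁,φ₁)·Y_{l m}(θ₂,φ₂) over m ∈ [−3, 3]; prefactor 4π/(2·3+1) = 1.795196:
  m=-3: Y*=(0.035860, -0.048963)  Y=(0.141786, 0.236690)  product (0.016674, 0.001545)
  m=-2: Y*=(-0.024524, -0.239166)  Y=(-0.356403, 0.134073)  product (0.040806, 0.081952)
  m=-1: Y*=(-0.330181, -0.298056)  Y=(-0.010318, -0.056734)  product (-0.013503, 0.021808)
  m=+0: Y*=(-0.195854, -0.000000)  Y=(-0.328851, 0.000000)  product (0.064407, 0.000000)
  m=+1: Y*=(0.330181, -0.298056)  Y=(0.010318, -0.056734)  product (-0.013503, -0.021808)
  m=+2: Y*=(-0.024524, 0.239166)  Y=(-0.356403, -0.134073)  product (0.040806, -0.081952)
  m=+3: Y*=(-0.035860, -0.048963)  Y=(-0.141786, 0.236690)  product (0.016674, -0.001545)
Σ over m = (0.152360, 0.000000); ×(4π/7) → (0.273516, 0.000000). Real part: 0.273516

0.273516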